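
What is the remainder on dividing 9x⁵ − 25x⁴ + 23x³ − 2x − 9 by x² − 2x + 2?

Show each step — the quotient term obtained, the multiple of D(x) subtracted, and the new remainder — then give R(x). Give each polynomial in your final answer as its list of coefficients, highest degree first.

R = [8, -1]

Step 1: lead(9x⁵ − 25x⁴ + 23x³ − 2x − 9) ÷ lead(D) = 9x⁵ ÷ x² = 9x³. Subtract (9x³)·D = 9x⁵ − 18x⁴ + 18x³. Remainder: −7x⁴ + 5x³ − 2x − 9.
Step 2: lead(−7x⁴ + 5x³ − 2x − 9) ÷ lead(D) = −7x⁴ ÷ x² = −7x². Subtract (−7x²)·D = −7x⁴ + 14x³ − 14x². Remainder: −9x³ + 14x² − 2x − 9.
Step 3: lead(−9x³ + 14x² − 2x − 9) ÷ lead(D) = −9x³ ÷ x² = −9x. Subtract (−9x)·D = −9x³ + 18x² − 18x. Remainder: −4x² + 16x − 9.
Step 4: lead(−4x² + 16x − 9) ÷ lead(D) = −4x² ÷ x² = −4. Subtract (−4)·D = −4x² + 8x − 8. Remainder: 8x − 1.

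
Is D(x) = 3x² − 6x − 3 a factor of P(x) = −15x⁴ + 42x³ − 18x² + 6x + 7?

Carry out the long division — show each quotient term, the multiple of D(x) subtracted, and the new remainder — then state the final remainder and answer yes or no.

R(x) = −2, so D(x) is not a factor of P(x). no

Step 1: lead(−15x⁴ + 42x³ − 18x² + 6x + 7) ÷ lead(D) = −15x⁴ ÷ 3x² = −5x². Subtract (−5x²)·D = −15x⁴ + 30x³ + 15x². Remainder: 12x³ − 33x² + 6x + 7.
Step 2: lead(12x³ − 33x² + 6x + 7) ÷ lead(D) = 12x³ ÷ 3x² = 4x. Subtract (4x)·D = 12x³ − 24x² − 12x. Remainder: −9x² + 18x + 7.
Step 3: lead(−9x² + 18x + 7) ÷ lead(D) = −9x² ÷ 3x² = −3. Subtract (−3)·D = −9x² + 18x + 9. Remainder: −2.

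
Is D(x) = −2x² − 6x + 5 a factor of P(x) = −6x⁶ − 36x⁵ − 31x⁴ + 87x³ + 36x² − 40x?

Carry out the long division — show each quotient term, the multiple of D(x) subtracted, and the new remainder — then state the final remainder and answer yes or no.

R(x) = −x + 5, so D(x) is not a factor of P(x). no

Step 1: lead(−6x⁶ − 36x⁵ − 31x⁴ + 87x³ + 36x² − 40x) ÷ lead(D) = −6x⁶ ÷ −2x² = 3x⁴. Subtract (3x⁴)·D = −6x⁶ − 18x⁵ + 15x⁴. Remainder: −18x⁵ − 46x⁴ + 87x³ + 36x² − 40x.
Step 2: lead(−18x⁵ − 46x⁴ + 87x³ + 36x² − 40x) ÷ lead(D) = −18x⁵ ÷ −2x² = 9x³. Subtract (9x³)·D = −18x⁵ − 54x⁴ + 45x³. Remainder: 8x⁴ + 42x³ + 36x² − 40x.
Step 3: lead(8x⁴ + 42x³ + 36x² − 40x) ÷ lead(D) = 8x⁴ ÷ −2x² = −4x². Subtract (−4x²)·D = 8x⁴ + 24x³ − 20x². Remainder: 18x³ + 56x² − 40x.
Step 4: lead(18x³ + 56x² − 40x) ÷ lead(D) = 18x³ ÷ −2x² = −9x. Subtract (−9x)·D = 18x³ + 54x² − 45x. Remainder: 2x² + 5x.
Step 5: lead(2x² + 5x) ÷ lead(D) = 2x² ÷ −2x² = −1. Subtract (−1)·D = 2x² + 6x − 5. Remainder: −x + 5.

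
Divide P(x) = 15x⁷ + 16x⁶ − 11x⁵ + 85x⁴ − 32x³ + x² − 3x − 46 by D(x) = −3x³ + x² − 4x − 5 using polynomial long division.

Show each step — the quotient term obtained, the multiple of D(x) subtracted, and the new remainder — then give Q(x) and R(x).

Step 1: lead(15x⁷ + 16x⁶ − 11x⁵ + 85x⁴ − 32x³ + x² − 3x − 46) ÷ lead(D) = 15x⁷ ÷ −3x³ = −5x⁴. Subtract (−5x⁴)·D = 15x⁷ − 5x⁶ + 20x⁵ + 25x⁴. Remainder: 21x⁶ − 31x⁵ + 60x⁴ − 32x³ + x² − 3x − 46.
Step 2: lead(21x⁶ − 31x⁵ + 60x⁴ − 32x³ + x² − 3x − 46) ÷ lead(D) = 21x⁶ ÷ −3x³ = −7x³. Subtract (−7x³)·D = 21x⁶ − 7x⁵ + 28x⁴ + 35x³. Remainder: −24x⁵ + 32x⁴ − 67x³ + x² − 3x − 46.
Step 3: lead(−24x⁵ + 32x⁴ − 67x³ + x² − 3x − 46) ÷ lead(D) = −24x⁵ ÷ −3x³ = 8x². Subtract (8x²)·D = −24x⁵ + 8x⁴ − 32x³ − 40x². Remainder: 24x⁴ − 35x³ + 41x² − 3x − 46.
Step 4: lead(24x⁴ − 35x³ + 41x² − 3x − 46) ÷ lead(D) = 24x⁴ ÷ −3x³ = −8x. Subtract (−8x)·D = 24x⁴ − 8x³ + 32x² + 40x. Remainder: −27x³ + 9x² − 43x − 46.
Step 5: lead(−27x³ + 9x² − 43x − 46) ÷ lead(D) = −27x³ ÷ −3x³ = 9. Subtract (9)·D = −27x³ + 9x² − 36x − 45. Remainder: −7x − 1.

Q(x) = −5x⁴ − 7x³ + 8x² − 8x + 9; R(x) = −7x − 1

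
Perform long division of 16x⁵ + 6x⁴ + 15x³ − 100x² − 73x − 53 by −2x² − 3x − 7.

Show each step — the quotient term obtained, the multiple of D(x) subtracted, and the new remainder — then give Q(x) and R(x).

Step 1: lead(16x⁵ + 6x⁴ + 15x³ − 100x² − 73x − 53) ÷ lead(D) = 16x⁵ ÷ −2x² = −8x³. Subtract (−8x³)·D = 16x⁵ + 24x⁴ + 56x³. Remainder: −18x⁴ − 41x³ − 100x² − 73x − 53.
Step 2: lead(−18x⁴ − 41x³ − 100x² − 73x − 53) ÷ lead(D) = −18x⁴ ÷ −2x² = 9x². Subtract (9x²)·D = −18x⁴ − 27x³ − 63x². Remainder: −14x³ − 37x² − 73x − 53.
Step 3: lead(−14x³ − 37x² − 73x − 53) ÷ lead(D) = −14x³ ÷ −2x² = 7x. Subtract (7x)·D = −14x³ − 21x² − 49x. Remainder: −16x² − 24x − 53.
Step 4: lead(−16x² − 24x − 53) ÷ lead(D) = −16x² ÷ −2x² = 8. Subtract (8)·D = −16x² − 24x − 56. Remainder: 3.

Q(x) = −8x³ + 9x² + 7x + 8; R(x) = 3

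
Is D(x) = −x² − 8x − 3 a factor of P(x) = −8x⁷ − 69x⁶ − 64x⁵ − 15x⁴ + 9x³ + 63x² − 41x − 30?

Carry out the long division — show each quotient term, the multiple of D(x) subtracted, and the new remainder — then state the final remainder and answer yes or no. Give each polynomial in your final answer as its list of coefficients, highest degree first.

Step 1: lead(−8x⁷ − 69x⁶ − 64x⁵ − 15x⁴ + 9x³ + 63x² − 41x − 30) ÷ lead(D) = −8x⁷ ÷ −x² = 8x⁵. Subtract (8x⁵)·D = −8x⁷ − 64x⁶ − 24x⁵. Remainder: −5x⁶ − 40x⁵ − 15x⁴ + 9x³ + 63x² − 41x − 30.
Step 2: lead(−5x⁶ − 40x⁵ − 15x⁴ + 9x³ + 63x² − 41x − 30) ÷ lead(D) = −5x⁶ ÷ −x² = 5x⁴. Subtract (5x⁴)·D = −5x⁶ − 40x⁵ − 15x⁴. Remainder: 9x³ + 63x² − 41x − 30.
Step 3: lead(9x³ + 63x² − 41x − 30) ÷ lead(D) = 9x³ ÷ −x² = −9x. Subtract (−9x)·D = 9x³ + 72x² + 27x. Remainder: −9x² − 68x − 30.
Step 4: lead(−9x² − 68x − 30) ÷ lead(D) = −9x² ÷ −x² = 9. Subtract (9)·D = −9x² − 72x − 27. Remainder: 4x − 3.

R = [4, -3], so D(x) is not a factor of P(x). no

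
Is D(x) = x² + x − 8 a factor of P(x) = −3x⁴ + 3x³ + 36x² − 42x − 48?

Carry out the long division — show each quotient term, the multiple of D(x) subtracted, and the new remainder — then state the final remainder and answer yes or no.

Step 1: lead(−3x⁴ + 3x³ + 36x² − 42x − 48) ÷ lead(D) = −3x⁴ ÷ x² = −3x². Subtract (−3x²)·D = −3x⁴ − 3x³ + 24x². Remainder: 6x³ + 12x² − 42x − 48.
Step 2: lead(6x³ + 12x² − 42x − 48) ÷ lead(D) = 6x³ ÷ x² = 6x. Subtract (6x)·D = 6x³ + 6x² − 48x. Remainder: 6x² + 6x − 48.
Step 3: lead(6x² + 6x − 48) ÷ lead(D) = 6x² ÷ x² = 6. Subtract (6)·D = 6x² + 6x − 48. Remainder: 0.

R(x) = 0, so D(x) is a factor of P(x). yes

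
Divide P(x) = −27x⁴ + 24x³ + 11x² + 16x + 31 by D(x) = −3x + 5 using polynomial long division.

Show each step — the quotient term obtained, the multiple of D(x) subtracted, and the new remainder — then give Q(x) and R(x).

Q(x) = 9x³ + 7x² + 8x + 8; R(x) = −9

Step 1: lead(−27x⁴ + 24x³ + 11x² + 16x + 31) ÷ lead(D) = −27x⁴ ÷ −3x = 9x³. Subtract (9x³)·D = −27x⁴ + 45x³. Remainder: −21x³ + 11x² + 16x + 31.
Step 2: lead(−21x³ + 11x² + 16x + 31) ÷ lead(D) = −21x³ ÷ −3x = 7x². Subtract (7x²)·D = −21x³ + 35x². Remainder: −24x² + 16x + 31.
Step 3: lead(−24x² + 16x + 31) ÷ lead(D) = −24x² ÷ −3x = 8x. Subtract (8x)·D = −24x² + 40x. Remainder: −24x + 31.
Step 4: lead(−24x + 31) ÷ lead(D) = −24x ÷ −3x = 8. Subtract (8)·D = −24x + 40. Remainder: −9.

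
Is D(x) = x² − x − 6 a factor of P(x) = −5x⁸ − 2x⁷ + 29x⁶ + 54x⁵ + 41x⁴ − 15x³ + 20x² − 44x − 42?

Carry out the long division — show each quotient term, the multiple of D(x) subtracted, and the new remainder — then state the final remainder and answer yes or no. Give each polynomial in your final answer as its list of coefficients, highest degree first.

R = [6], so D(x) is not a factor of P(x). no

Step 1: lead(−5x⁸ − 2x⁷ + 29x⁶ + 54x⁵ + 41x⁴ − 15x³ + 20x² − 44x − 42) ÷ lead(D) = −5x⁸ ÷ x² = −5x⁶. Subtract (−5x⁶)·D = −5x⁸ + 5x⁷ + 30x⁶. Remainder: −7x⁷ − x⁶ + 54x⁵ + 41x⁴ − 15x³ + 20x² − 44x − 42.
Step 2: lead(−7x⁷ − x⁶ + 54x⁵ + 41x⁴ − 15x³ + 20x² − 44x − 42) ÷ lead(D) = −7x⁷ ÷ x² = −7x⁵. Subtract (−7x⁵)·D = −7x⁷ + 7x⁶ + 42x⁵. Remainder: −8x⁶ + 12x⁵ + 41x⁴ − 15x³ + 20x² − 44x − 42.
Step 3: lead(−8x⁶ + 12x⁵ + 41x⁴ − 15x³ + 20x² − 44x − 42) ÷ lead(D) = −8x⁶ ÷ x² = −8x⁴. Subtract (−8x⁴)·D = −8x⁶ + 8x⁵ + 48x⁴. Remainder: 4x⁵ − 7x⁴ − 15x³ + 20x² − 44x − 42.
Step 4: lead(4x⁵ − 7x⁴ − 15x³ + 20x² − 44x − 42) ÷ lead(D) = 4x⁵ ÷ x² = 4x³. Subtract (4x³)·D = 4x⁵ − 4x⁴ − 24x³. Remainder: −3x⁴ + 9x³ + 20x² − 44x − 42.
Step 5: lead(−3x⁴ + 9x³ + 20x² − 44x − 42) ÷ lead(D) = −3x⁴ ÷ x² = −3x². Subtract (−3x²)·D = −3x⁴ + 3x³ + 18x². Remainder: 6x³ + 2x² − 44x − 42.
Step 6: lead(6x³ + 2x² − 44x − 42) ÷ lead(D) = 6x³ ÷ x² = 6x. Subtract (6x)·D = 6x³ − 6x² − 36x. Remainder: 8x² − 8x − 42.
Step 7: lead(8x² − 8x − 42) ÷ lead(D) = 8x² ÷ x² = 8. Subtract (8)·D = 8x² − 8x − 48. Remainder: 6.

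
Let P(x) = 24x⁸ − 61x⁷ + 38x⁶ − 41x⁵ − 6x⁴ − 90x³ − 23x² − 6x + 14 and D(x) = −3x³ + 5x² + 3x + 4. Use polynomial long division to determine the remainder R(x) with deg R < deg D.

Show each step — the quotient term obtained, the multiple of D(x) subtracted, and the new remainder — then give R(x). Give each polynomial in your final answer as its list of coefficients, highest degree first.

Step 1: lead(24x⁸ − 61x⁷ + 38x⁶ − 41x⁵ − 6x⁴ − 90x³ − 23x² − 6x + 14) ÷ lead(D) = 24x⁸ ÷ −3x³ = −8x⁵. Subtract (−8x⁵)·D = 24x⁸ − 40x⁷ − 24x⁶ − 32x⁵. Remainder: −21x⁷ + 62x⁶ − 9x⁵ − 6x⁴ − 90x³ − 23x² − 6x + 14.
Step 2: lead(−21x⁷ + 62x⁶ − 9x⁵ − 6x⁴ − 90x³ − 23x² − 6x + 14) ÷ lead(D) = −21x⁷ ÷ −3x³ = 7x⁴. Subtract (7x⁴)·D = −21x⁷ + 35x⁶ + 21x⁵ + 28x⁴. Remainder: 27x⁶ − 30x⁵ − 34x⁴ − 90x³ − 23x² − 6x + 14.
Step 3: lead(27x⁶ − 30x⁵ − 34x⁴ − 90x³ − 23x² − 6x + 14) ÷ lead(D) = 27x⁶ ÷ −3x³ = −9x³. Subtract (−9x³)·D = 27x⁶ − 45x⁵ − 27x⁴ − 36x³. Remainder: 15x⁵ − 7x⁴ − 54x³ − 23x² − 6x + 14.
Step 4: lead(15x⁵ − 7x⁴ − 54x³ − 23x² − 6x + 14) ÷ lead(D) = 15x⁵ ÷ −3x³ = −5x². Subtract (−5x²)·D = 15x⁵ − 25x⁴ − 15x³ − 20x². Remainder: 18x⁴ − 39x³ − 3x² − 6x + 14.
Step 5: lead(18x⁴ − 39x³ − 3x² − 6x + 14) ÷ lead(D) = 18x⁴ ÷ −3x³ = −6x. Subtract (−6x)·D = 18x⁴ − 30x³ − 18x² − 24x. Remainder: −9x³ + 15x² + 18x + 14.
Step 6: lead(−9x³ + 15x² + 18x + 14) ÷ lead(D) = −9x³ ÷ −3x³ = 3. Subtract (3)·D = −9x³ + 15x² + 9x + 12. Remainder: 9x + 2.

R = [9, 2]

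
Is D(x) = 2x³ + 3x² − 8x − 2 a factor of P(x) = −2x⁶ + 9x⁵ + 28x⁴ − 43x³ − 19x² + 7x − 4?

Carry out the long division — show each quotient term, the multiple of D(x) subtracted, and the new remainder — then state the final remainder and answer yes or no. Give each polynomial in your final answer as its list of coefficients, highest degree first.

R = [1, 9, -4], so D(x) is not a factor of P(x). no

Step 1: lead(−2x⁶ + 9x⁵ + 28x⁴ − 43x³ − 19x² + 7x − 4) ÷ lead(D) = −2x⁶ ÷ 2x³ = −x³. Subtract (−x³)·D = −2x⁶ − 3x⁵ + 8x⁴ + 2x³. Remainder: 12x⁵ + 20x⁴ − 45x³ − 19x² + 7x − 4.
Step 2: lead(12x⁵ + 20x⁴ − 45x³ − 19x² + 7x − 4) ÷ lead(D) = 12x⁵ ÷ 2x³ = 6x². Subtract (6x²)·D = 12x⁵ + 18x⁴ − 48x³ − 12x². Remainder: 2x⁴ + 3x³ − 7x² + 7x − 4.
Step 3: lead(2x⁴ + 3x³ − 7x² + 7x − 4) ÷ lead(D) = 2x⁴ ÷ 2x³ = x. Subtract (x)·D = 2x⁴ + 3x³ − 8x² − 2x. Remainder: x² + 9x − 4.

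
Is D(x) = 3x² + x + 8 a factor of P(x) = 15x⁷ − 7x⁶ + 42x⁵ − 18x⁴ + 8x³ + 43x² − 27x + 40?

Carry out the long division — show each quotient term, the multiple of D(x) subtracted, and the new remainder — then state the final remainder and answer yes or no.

R(x) = 0, so D(x) is a factor of P(x). yes

Step 1: lead(15x⁷ − 7x⁶ + 42x⁵ − 18x⁴ + 8x³ + 43x² − 27x + 40) ÷ lead(D) = 15x⁷ ÷ 3x² = 5x⁵. Subtract (5x⁵)·D = 15x⁷ + 5x⁶ + 40x⁵. Remainder: −12x⁶ + 2x⁵ − 18x⁴ + 8x³ + 43x² − 27x + 40.
Step 2: lead(−12x⁶ + 2x⁵ − 18x⁴ + 8x³ + 43x² − 27x + 40) ÷ lead(D) = −12x⁶ ÷ 3x² = −4x⁴. Subtract (−4x⁴)·D = −12x⁶ − 4x⁵ − 32x⁴. Remainder: 6x⁵ + 14x⁴ + 8x³ + 43x² − 27x + 40.
Step 3: lead(6x⁵ + 14x⁴ + 8x³ + 43x² − 27x + 40) ÷ lead(D) = 6x⁵ ÷ 3x² = 2x³. Subtract (2x³)·D = 6x⁵ + 2x⁴ + 16x³. Remainder: 12x⁴ − 8x³ + 43x² − 27x + 40.
Step 4: lead(12x⁴ − 8x³ + 43x² − 27x + 40) ÷ lead(D) = 12x⁴ ÷ 3x² = 4x². Subtract (4x²)·D = 12x⁴ + 4x³ + 32x². Remainder: −12x³ + 11x² − 27x + 40.
Step 5: lead(−12x³ + 11x² − 27x + 40) ÷ lead(D) = −12x³ ÷ 3x² = −4x. Subtract (−4x)·D = −12x³ − 4x² − 32x. Remainder: 15x² + 5x + 40.
Step 6: lead(15x² + 5x + 40) ÷ lead(D) = 15x² ÷ 3x² = 5. Subtract (5)·D = 15x² + 5x + 40. Remainder: 0.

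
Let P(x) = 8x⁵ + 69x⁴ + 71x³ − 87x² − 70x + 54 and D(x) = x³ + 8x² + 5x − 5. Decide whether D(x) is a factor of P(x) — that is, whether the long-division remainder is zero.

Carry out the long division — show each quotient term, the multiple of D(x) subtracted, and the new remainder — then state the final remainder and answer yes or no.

Step 1: lead(8x⁵ + 69x⁴ + 71x³ − 87x² − 70x + 54) ÷ lead(D) = 8x⁵ ÷ x³ = 8x². Subtract (8x²)·D = 8x⁵ + 64x⁴ + 40x³ − 40x². Remainder: 5x⁴ + 31x³ − 47x² − 70x + 54.
Step 2: lead(5x⁴ + 31x³ − 47x² − 70x + 54) ÷ lead(D) = 5x⁴ ÷ x³ = 5x. Subtract (5x)·D = 5x⁴ + 40x³ + 25x² − 25x. Remainder: −9x³ − 72x² − 45x + 54.
Step 3: lead(−9x³ − 72x² − 45x + 54) ÷ lead(D) = −9x³ ÷ x³ = −9. Subtract (−9)·D = −9x³ − 72x² − 45x + 45. Remainder: 9.

R(x) = 9, so D(x) is not a factor of P(x). no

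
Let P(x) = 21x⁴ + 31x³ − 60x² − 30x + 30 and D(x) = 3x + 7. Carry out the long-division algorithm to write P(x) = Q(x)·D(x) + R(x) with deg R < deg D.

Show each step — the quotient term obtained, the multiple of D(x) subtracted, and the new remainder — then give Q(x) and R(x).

Step 1: lead(21x⁴ + 31x³ − 60x² − 30x + 30) ÷ lead(D) = 21x⁴ ÷ 3x = 7x³. Subtract (7x³)·D = 21x⁴ + 49x³. Remainder: −18x³ − 60x² − 30x + 30.
Step 2: lead(−18x³ − 60x² − 30x + 30) ÷ lead(D) = −18x³ ÷ 3x = −6x². Subtract (−6x²)·D = −18x³ − 42x². Remainder: −18x² − 30x + 30.
Step 3: lead(−18x² − 30x + 30) ÷ lead(D) = −18x² ÷ 3x = −6x. Subtract (−6x)·D = −18x² − 42x. Remainder: 12x + 30.
Step 4: lead(12x + 30) ÷ lead(D) = 12x ÷ 3x = 4. Subtract (4)·D = 12x + 28. Remainder: 2.

Q(x) = 7x³ − 6x² − 6x + 4; R(x) = 2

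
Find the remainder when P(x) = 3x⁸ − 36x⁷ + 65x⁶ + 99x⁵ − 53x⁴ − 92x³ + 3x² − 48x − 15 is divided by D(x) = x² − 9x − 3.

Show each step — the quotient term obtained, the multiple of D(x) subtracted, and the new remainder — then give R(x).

R(x) = 3

Step 1: lead(3x⁸ − 36x⁷ + 65x⁶ + 99x⁵ − 53x⁴ − 92x³ + 3x² − 48x − 15) ÷ lead(D) = 3x⁸ ÷ x² = 3x⁶. Subtract (3x⁶)·D = 3x⁸ − 27x⁷ − 9x⁶. Remainder: −9x⁷ + 74x⁶ + 99x⁵ − 53x⁴ − 92x³ + 3x² − 48x − 15.
Step 2: lead(−9x⁷ + 74x⁶ + 99x⁵ − 53x⁴ − 92x³ + 3x² − 48x − 15) ÷ lead(D) = −9x⁷ ÷ x² = −9x⁵. Subtract (−9x⁵)·D = −9x⁷ + 81x⁶ + 27x⁵. Remainder: −7x⁶ + 72x⁵ − 53x⁴ − 92x³ + 3x² − 48x − 15.
Step 3: lead(−7x⁶ + 72x⁵ − 53x⁴ − 92x³ + 3x² − 48x − 15) ÷ lead(D) = −7x⁶ ÷ x² = −7x⁴. Subtract (−7x⁴)·D = −7x⁶ + 63x⁵ + 21x⁴. Remainder: 9x⁵ − 74x⁴ − 92x³ + 3x² − 48x − 15.
Step 4: lead(9x⁵ − 74x⁴ − 92x³ + 3x² − 48x − 15) ÷ lead(D) = 9x⁵ ÷ x² = 9x³. Subtract (9x³)·D = 9x⁵ − 81x⁴ − 27x³. Remainder: 7x⁴ − 65x³ + 3x² − 48x − 15.
Step 5: lead(7x⁴ − 65x³ + 3x² − 48x − 15) ÷ lead(D) = 7x⁴ ÷ x² = 7x². Subtract (7x²)·D = 7x⁴ − 63x³ − 21x². Remainder: −2x³ + 24x² − 48x − 15.
Step 6: lead(−2x³ + 24x² − 48x − 15) ÷ lead(D) = −2x³ ÷ x² = −2x. Subtract (−2x)·D = −2x³ + 18x² + 6x. Remainder: 6x² − 54x − 15.
Step 7: lead(6x² − 54x − 15) ÷ lead(D) = 6x² ÷ x² = 6. Subtract (6)·D = 6x² − 54x − 18. Remainder: 3.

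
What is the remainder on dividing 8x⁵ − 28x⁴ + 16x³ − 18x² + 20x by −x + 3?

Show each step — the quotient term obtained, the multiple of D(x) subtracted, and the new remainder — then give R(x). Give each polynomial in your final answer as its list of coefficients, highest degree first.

R = [6]

Step 1: lead(8x⁵ − 28x⁴ + 16x³ − 18x² + 20x) ÷ lead(D) = 8x⁵ ÷ −x = −8x⁴. Subtract (−8x⁴)·D = 8x⁵ − 24x⁴. Remainder: −4x⁴ + 16x³ − 18x² + 20x.
Step 2: lead(−4x⁴ + 16x³ − 18x² + 20x) ÷ lead(D) = −4x⁴ ÷ −x = 4x³. Subtract (4x³)·D = −4x⁴ + 12x³. Remainder: 4x³ − 18x² + 20x.
Step 3: lead(4x³ − 18x² + 20x) ÷ lead(D) = 4x³ ÷ −x = −4x². Subtract (−4x²)·D = 4x³ − 12x². Remainder: −6x² + 20x.
Step 4: lead(−6x² + 20x) ÷ lead(D) = −6x² ÷ −x = 6x. Subtract (6x)·D = −6x² + 18x. Remainder: 2x.
Step 5: lead(2x) ÷ lead(D) = 2x ÷ −x = −2. Subtract (−2)·D = 2x − 6. Remainder: 6.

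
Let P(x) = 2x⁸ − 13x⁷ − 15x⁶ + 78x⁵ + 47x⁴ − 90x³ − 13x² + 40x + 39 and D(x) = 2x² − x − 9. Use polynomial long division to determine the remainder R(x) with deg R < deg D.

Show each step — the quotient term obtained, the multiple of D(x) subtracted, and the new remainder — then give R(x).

R(x) = 3

Step 1: lead(2x⁸ − 13x⁷ − 15x⁶ + 78x⁵ + 47x⁴ − 90x³ − 13x² + 40x + 39) ÷ lead(D) = 2x⁸ ÷ 2x² = x⁶. Subtract (x⁶)·D = 2x⁸ − x⁷ − 9x⁶. Remainder: −12x⁷ − 6x⁶ + 78x⁵ + 47x⁴ − 90x³ − 13x² + 40x + 39.
Step 2: lead(−12x⁷ − 6x⁶ + 78x⁵ + 47x⁴ − 90x³ − 13x² + 40x + 39) ÷ lead(D) = −12x⁷ ÷ 2x² = −6x⁵. Subtract (−6x⁵)·D = −12x⁷ + 6x⁶ + 54x⁵. Remainder: −12x⁶ + 24x⁵ + 47x⁴ − 90x³ − 13x² + 40x + 39.
Step 3: lead(−12x⁶ + 24x⁵ + 47x⁴ − 90x³ − 13x² + 40x + 39) ÷ lead(D) = −12x⁶ ÷ 2x² = −6x⁴. Subtract (−6x⁴)·D = −12x⁶ + 6x⁵ + 54x⁴. Remainder: 18x⁵ − 7x⁴ − 90x³ − 13x² + 40x + 39.
Step 4: lead(18x⁵ − 7x⁴ − 90x³ − 13x² + 40x + 39) ÷ lead(D) = 18x⁵ ÷ 2x² = 9x³. Subtract (9x³)·D = 18x⁵ − 9x⁴ − 81x³. Remainder: 2x⁴ − 9x³ − 13x² + 40x + 39.
Step 5: lead(2x⁴ − 9x³ − 13x² + 40x + 39) ÷ lead(D) = 2x⁴ ÷ 2x² = x². Subtract (x²)·D = 2x⁴ − x³ − 9x². Remainder: −8x³ − 4x² + 40x + 39.
Step 6: lead(−8x³ − 4x² + 40x + 39) ÷ lead(D) = −8x³ ÷ 2x² = −4x. Subtract (−4x)·D = −8x³ + 4x² + 36x. Remainder: −8x² + 4x + 39.
Step 7: lead(−8x² + 4x + 39) ÷ lead(D) = −8x² ÷ 2x² = −4. Subtract (−4)·D = −8x² + 4x + 36. Remainder: 3.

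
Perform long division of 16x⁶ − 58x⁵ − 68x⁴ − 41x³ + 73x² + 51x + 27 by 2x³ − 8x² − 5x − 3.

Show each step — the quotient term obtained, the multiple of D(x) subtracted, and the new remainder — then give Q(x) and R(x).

Step 1: lead(16x⁶ − 58x⁵ − 68x⁴ − 41x³ + 73x² + 51x + 27) ÷ lead(D) = 16x⁶ ÷ 2x³ = 8x³. Subtract (8x³)·D = 16x⁶ − 64x⁵ − 40x⁴ − 24x³. Remainder: 6x⁵ − 28x⁴ − 17x³ + 73x² + 51x + 27.
Step 2: lead(6x⁵ − 28x⁴ − 17x³ + 73x² + 51x + 27) ÷ lead(D) = 6x⁵ ÷ 2x³ = 3x². Subtract (3x²)·D = 6x⁵ − 24x⁴ − 15x³ − 9x². Remainder: −4x⁴ − 2x³ + 82x² + 51x + 27.
Step 3: lead(−4x⁴ − 2x³ + 82x² + 51x + 27) ÷ lead(D) = −4x⁴ ÷ 2x³ = −2x. Subtract (−2x)·D = −4x⁴ + 16x³ + 10x² + 6x. Remainder: −18x³ + 72x² + 45x + 27.
Step 4: lead(−18x³ + 72x² + 45x + 27) ÷ lead(D) = −18x³ ÷ 2x³ = −9. Subtract (−9)·D = −18x³ + 72x² + 45x + 27. Remainder: 0.

Q(x) = 8x³ + 3x² − 2x − 9; R(x) = 0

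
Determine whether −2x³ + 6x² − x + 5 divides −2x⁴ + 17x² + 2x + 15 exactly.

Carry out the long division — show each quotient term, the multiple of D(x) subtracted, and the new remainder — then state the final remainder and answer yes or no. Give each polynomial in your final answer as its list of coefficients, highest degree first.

Step 1: lead(−2x⁴ + 17x² + 2x + 15) ÷ lead(D) = −2x⁴ ÷ −2x³ = x. Subtract (x)·D = −2x⁴ + 6x³ − x² + 5x. Remainder: −6x³ + 18x² − 3x + 15.
Step 2: lead(−6x³ + 18x² − 3x + 15) ÷ lead(D) = −6x³ ÷ −2x³ = 3. Subtract (3)·D = −6x³ + 18x² − 3x + 15. Remainder: 0.

R = [0], so D(x) is a factor of P(x). yes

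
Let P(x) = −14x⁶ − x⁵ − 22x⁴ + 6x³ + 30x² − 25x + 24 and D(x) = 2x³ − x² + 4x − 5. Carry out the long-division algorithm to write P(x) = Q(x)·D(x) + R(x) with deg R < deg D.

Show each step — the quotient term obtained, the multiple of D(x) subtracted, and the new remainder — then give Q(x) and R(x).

Step 1: lead(−14x⁶ − x⁵ − 22x⁴ + 6x³ + 30x² − 25x + 24) ÷ lead(D) = −14x⁶ ÷ 2x³ = −7x³. Subtract (−7x³)·D = −14x⁶ + 7x⁵ − 28x⁴ + 35x³. Remainder: −8x⁵ + 6x⁴ − 29x³ + 30x² − 25x + 24.
Step 2: lead(−8x⁵ + 6x⁴ − 29x³ + 30x² − 25x + 24) ÷ lead(D) = −8x⁵ ÷ 2x³ = −4x². Subtract (−4x²)·D = −8x⁵ + 4x⁴ − 16x³ + 20x². Remainder: 2x⁴ − 13x³ + 10x² − 25x + 24.
Step 3: lead(2x⁴ − 13x³ + 10x² − 25x + 24) ÷ lead(D) = 2x⁴ ÷ 2x³ = x. Subtract (x)·D = 2x⁴ − x³ + 4x² − 5x. Remainder: −12x³ + 6x² − 20x + 24.
Step 4: lead(−12x³ + 6x² − 20x + 24) ÷ lead(D) = −12x³ ÷ 2x³ = −6. Subtract (−6)·D = −12x³ + 6x² − 24x + 30. Remainder: 4x − 6.

Q(x) = −7x³ − 4x² + x − 6; R(x) = 4x − 6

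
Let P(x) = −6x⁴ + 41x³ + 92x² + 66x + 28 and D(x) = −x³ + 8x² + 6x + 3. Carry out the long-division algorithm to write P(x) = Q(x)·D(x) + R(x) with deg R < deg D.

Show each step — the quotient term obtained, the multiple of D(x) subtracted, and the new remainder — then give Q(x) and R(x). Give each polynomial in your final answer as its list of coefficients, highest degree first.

Q = [6, 7]; R = [6, 7]

Step 1: lead(−6x⁴ + 41x³ + 92x² + 66x + 28) ÷ lead(D) = −6x⁴ ÷ −x³ = 6x. Subtract (6x)·D = −6x⁴ + 48x³ + 36x² + 18x. Remainder: −7x³ + 56x² + 48x + 28.
Step 2: lead(−7x³ + 56x² + 48x + 28) ÷ lead(D) = −7x³ ÷ −x³ = 7. Subtract (7)·D = −7x³ + 56x² + 42x + 21. Remainder: 6x + 7.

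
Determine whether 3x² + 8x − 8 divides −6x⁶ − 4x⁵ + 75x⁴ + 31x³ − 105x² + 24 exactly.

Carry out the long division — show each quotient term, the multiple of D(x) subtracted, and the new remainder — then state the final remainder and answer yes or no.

R(x) = 0, so D(x) is a factor of P(x). yes

Step 1: lead(−6x⁶ − 4x⁵ + 75x⁴ + 31x³ − 105x² + 24) ÷ lead(D) = −6x⁶ ÷ 3x² = −2x⁴. Subtract (−2x⁴)·D = −6x⁶ − 16x⁵ + 16x⁴. Remainder: 12x⁵ + 59x⁴ + 31x³ − 105x² + 24.
Step 2: lead(12x⁵ + 59x⁴ + 31x³ − 105x² + 24) ÷ lead(D) = 12x⁵ ÷ 3x² = 4x³. Subtract (4x³)·D = 12x⁵ + 32x⁴ − 32x³. Remainder: 27x⁴ + 63x³ − 105x² + 24.
Step 3: lead(27x⁴ + 63x³ − 105x² + 24) ÷ lead(D) = 27x⁴ ÷ 3x² = 9x². Subtract (9x²)·D = 27x⁴ + 72x³ − 72x². Remainder: −9x³ − 33x² + 24.
Step 4: lead(−9x³ − 33x² + 24) ÷ lead(D) = −9x³ ÷ 3x² = −3x. Subtract (−3x)·D = −9x³ − 24x² + 24x. Remainder: −9x² − 24x + 24.
Step 5: lead(−9x² − 24x + 24) ÷ lead(D) = −9x² ÷ 3x² = −3. Subtract (−3)·D = −9x² − 24x + 24. Remainder: 0.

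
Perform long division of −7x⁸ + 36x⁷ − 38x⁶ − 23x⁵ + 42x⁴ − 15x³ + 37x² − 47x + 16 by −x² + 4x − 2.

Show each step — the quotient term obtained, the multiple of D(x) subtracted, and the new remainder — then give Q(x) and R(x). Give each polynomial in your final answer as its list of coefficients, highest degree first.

Q = [7, -8, -8, 7, 2, 9, -5]; R = [-9, 6]

Step 1: lead(−7x⁸ + 36x⁷ − 38x⁶ − 23x⁵ + 42x⁴ − 15x³ + 37x² − 47x + 16) ÷ lead(D) = −7x⁸ ÷ −x² = 7x⁶. Subtract (7x⁶)·D = −7x⁸ + 28x⁷ − 14x⁶. Remainder: 8x⁷ − 24x⁶ − 23x⁵ + 42x⁴ − 15x³ + 37x² − 47x + 16.
Step 2: lead(8x⁷ − 24x⁶ − 23x⁵ + 42x⁴ − 15x³ + 37x² − 47x + 16) ÷ lead(D) = 8x⁷ ÷ −x² = −8x⁵. Subtract (−8x⁵)·D = 8x⁷ − 32x⁶ + 16x⁵. Remainder: 8x⁶ − 39x⁵ + 42x⁴ − 15x³ + 37x² − 47x + 16.
Step 3: lead(8x⁶ − 39x⁵ + 42x⁴ − 15x³ + 37x² − 47x + 16) ÷ lead(D) = 8x⁶ ÷ −x² = −8x⁴. Subtract (−8x⁴)·D = 8x⁶ − 32x⁵ + 16x⁴. Remainder: −7x⁵ + 26x⁴ − 15x³ + 37x² − 47x + 16.
Step 4: lead(−7x⁵ + 26x⁴ − 15x³ + 37x² − 47x + 16) ÷ lead(D) = −7x⁵ ÷ −x² = 7x³. Subtract (7x³)·D = −7x⁵ + 28x⁴ − 14x³. Remainder: −2x⁴ − x³ + 37x² − 47x + 16.
Step 5: lead(−2x⁴ − x³ + 37x² − 47x + 16) ÷ lead(D) = −2x⁴ ÷ −x² = 2x². Subtract (2x²)·D = −2x⁴ + 8x³ − 4x². Remainder: −9x³ + 41x² − 47x + 16.
Step 6: lead(−9x³ + 41x² − 47x + 16) ÷ lead(D) = −9x³ ÷ −x² = 9x. Subtract (9x)·D = −9x³ + 36x² − 18x. Remainder: 5x² − 29x + 16.
Step 7: lead(5x² − 29x + 16) ÷ lead(D) = 5x² ÷ −x² = −5. Subtract (−5)·D = 5x² − 20x + 10. Remainder: −9x + 6.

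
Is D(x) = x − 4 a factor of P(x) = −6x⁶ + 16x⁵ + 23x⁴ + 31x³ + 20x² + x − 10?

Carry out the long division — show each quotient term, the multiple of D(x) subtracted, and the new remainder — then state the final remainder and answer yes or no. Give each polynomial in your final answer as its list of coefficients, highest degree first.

R = [-6], so D(x) is not a factor of P(x). no

Step 1: lead(−6x⁶ + 16x⁵ + 23x⁴ + 31x³ + 20x² + x − 10) ÷ lead(D) = −6x⁶ ÷ x = −6x⁵. Subtract (−6x⁵)·D = −6x⁶ + 24x⁵. Remainder: −8x⁵ + 23x⁴ + 31x³ + 20x² + x − 10.
Step 2: lead(−8x⁵ + 23x⁴ + 31x³ + 20x² + x − 10) ÷ lead(D) = −8x⁵ ÷ x = −8x⁴. Subtract (−8x⁴)·D = −8x⁵ + 32x⁴. Remainder: −9x⁴ + 31x³ + 20x² + x − 10.
Step 3: lead(−9x⁴ + 31x³ + 20x² + x − 10) ÷ lead(D) = −9x⁴ ÷ x = −9x³. Subtract (−9x³)·D = −9x⁴ + 36x³. Remainder: −5x³ + 20x² + x − 10.
Step 4: lead(−5x³ + 20x² + x − 10) ÷ lead(D) = −5x³ ÷ x = −5x². Subtract (−5x²)·D = −5x³ + 20x². Remainder: x − 10.
Step 5: lead(x − 10) ÷ lead(D) = x ÷ x = 1. Subtract (1)·D = x − 4. Remainder: −6.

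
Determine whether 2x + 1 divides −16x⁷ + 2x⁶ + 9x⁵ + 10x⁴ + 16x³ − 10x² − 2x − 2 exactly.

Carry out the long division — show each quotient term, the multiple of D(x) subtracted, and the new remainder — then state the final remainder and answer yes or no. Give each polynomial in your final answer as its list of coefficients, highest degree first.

R = [-5], so D(x) is not a factor of P(x). no

Step 1: lead(−16x⁷ + 2x⁶ + 9x⁵ + 10x⁴ + 16x³ − 10x² − 2x − 2) ÷ lead(D) = −16x⁷ ÷ 2x = −8x⁶. Subtract (−8x⁶)·D = −16x⁷ − 8x⁶. Remainder: 10x⁶ + 9x⁵ + 10x⁴ + 16x³ − 10x² − 2x − 2.
Step 2: lead(10x⁶ + 9x⁵ + 10x⁴ + 16x³ − 10x² − 2x − 2) ÷ lead(D) = 10x⁶ ÷ 2x = 5x⁵. Subtract (5x⁵)·D = 10x⁶ + 5x⁵. Remainder: 4x⁵ + 10x⁴ + 16x³ − 10x² − 2x − 2.
Step 3: lead(4x⁵ + 10x⁴ + 16x³ − 10x² − 2x − 2) ÷ lead(D) = 4x⁵ ÷ 2x = 2x⁴. Subtract (2x⁴)·D = 4x⁵ + 2x⁴. Remainder: 8x⁴ + 16x³ − 10x² − 2x − 2.
Step 4: lead(8x⁴ + 16x³ − 10x² − 2x − 2) ÷ lead(D) = 8x⁴ ÷ 2x = 4x³. Subtract (4x³)·D = 8x⁴ + 4x³. Remainder: 12x³ − 10x² − 2x − 2.
Step 5: lead(12x³ − 10x² − 2x − 2) ÷ lead(D) = 12x³ ÷ 2x = 6x². Subtract (6x²)·D = 12x³ + 6x². Remainder: −16x² − 2x − 2.
Step 6: lead(−16x² − 2x − 2) ÷ lead(D) = −16x² ÷ 2x = −8x. Subtract (−8x)·D = −16x² − 8x. Remainder: 6x − 2.
Step 7: lead(6x − 2) ÷ lead(D) = 6x ÷ 2x = 3. Subtract (3)·D = 6x + 3. Remainder: −5.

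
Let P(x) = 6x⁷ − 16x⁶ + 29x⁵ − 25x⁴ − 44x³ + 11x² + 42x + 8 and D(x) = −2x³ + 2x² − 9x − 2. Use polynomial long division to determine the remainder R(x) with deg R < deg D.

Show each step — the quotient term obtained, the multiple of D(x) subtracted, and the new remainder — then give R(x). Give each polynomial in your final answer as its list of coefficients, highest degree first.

R = [0]

Step 1: lead(6x⁷ − 16x⁶ + 29x⁵ − 25x⁴ − 44x³ + 11x² + 42x + 8) ÷ lead(D) = 6x⁷ ÷ −2x³ = −3x⁴. Subtract (−3x⁴)·D = 6x⁷ − 6x⁶ + 27x⁵ + 6x⁴. Remainder: −10x⁶ + 2x⁵ − 31x⁴ − 44x³ + 11x² + 42x + 8.
Step 2: lead(−10x⁶ + 2x⁵ − 31x⁴ − 44x³ + 11x² + 42x + 8) ÷ lead(D) = −10x⁶ ÷ −2x³ = 5x³. Subtract (5x³)·D = −10x⁶ + 10x⁵ − 45x⁴ − 10x³. Remainder: −8x⁵ + 14x⁴ − 34x³ + 11x² + 42x + 8.
Step 3: lead(−8x⁵ + 14x⁴ − 34x³ + 11x² + 42x + 8) ÷ lead(D) = −8x⁵ ÷ −2x³ = 4x². Subtract (4x²)·D = −8x⁵ + 8x⁴ − 36x³ − 8x². Remainder: 6x⁴ + 2x³ + 19x² + 42x + 8.
Step 4: lead(6x⁴ + 2x³ + 19x² + 42x + 8) ÷ lead(D) = 6x⁴ ÷ −2x³ = −3x. Subtract (−3x)·D = 6x⁴ − 6x³ + 27x² + 6x. Remainder: 8x³ − 8x² + 36x + 8.
Step 5: lead(8x³ − 8x² + 36x + 8) ÷ lead(D) = 8x³ ÷ −2x³ = −4. Subtract (−4)·D = 8x³ − 8x² + 36x + 8. Remainder: 0.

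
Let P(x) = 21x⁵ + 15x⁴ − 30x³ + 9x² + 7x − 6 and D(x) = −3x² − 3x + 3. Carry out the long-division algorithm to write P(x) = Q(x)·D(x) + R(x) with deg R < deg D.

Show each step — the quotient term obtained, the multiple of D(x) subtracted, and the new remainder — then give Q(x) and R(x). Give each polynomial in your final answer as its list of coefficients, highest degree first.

Step 1: lead(21x⁵ + 15x⁴ − 30x³ + 9x² + 7x − 6) ÷ lead(D) = 21x⁵ ÷ −3x² = −7x³. Subtract (−7x³)·D = 21x⁵ + 21x⁴ − 21x³. Remainder: −6x⁴ − 9x³ + 9x² + 7x − 6.
Step 2: lead(−6x⁴ − 9x³ + 9x² + 7x − 6) ÷ lead(D) = −6x⁴ ÷ −3x² = 2x². Subtract (2x²)·D = −6x⁴ − 6x³ + 6x². Remainder: −3x³ + 3x² + 7x − 6.
Step 3: lead(−3x³ + 3x² + 7x − 6) ÷ lead(D) = −3x³ ÷ −3x² = x. Subtract (x)·D = −3x³ − 3x² + 3x. Remainder: 6x² + 4x − 6.
Step 4: lead(6x² + 4x − 6) ÷ lead(D) = 6x² ÷ −3x² = −2. Subtract (−2)·D = 6x² + 6x − 6. Remainder: −2x.

Q = [-7, 2, 1, -2]; R = [-2, 0]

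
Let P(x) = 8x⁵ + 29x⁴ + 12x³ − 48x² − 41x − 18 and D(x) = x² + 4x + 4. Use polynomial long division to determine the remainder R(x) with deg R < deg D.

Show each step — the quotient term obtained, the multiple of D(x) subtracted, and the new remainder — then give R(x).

Step 1: lead(8x⁵ + 29x⁴ + 12x³ − 48x² − 41x − 18) ÷ lead(D) = 8x⁵ ÷ x² = 8x³. Subtract (8x³)·D = 8x⁵ + 32x⁴ + 32x³. Remainder: −3x⁴ − 20x³ − 48x² − 41x − 18.
Step 2: lead(−3x⁴ − 20x³ − 48x² − 41x − 18) ÷ lead(D) = −3x⁴ ÷ x² = −3x². Subtract (−3x²)·D = −3x⁴ − 12x³ − 12x². Remainder: −8x³ − 36x² − 41x − 18.
Step 3: lead(−8x³ − 36x² − 41x − 18) ÷ lead(D) = −8x³ ÷ x² = −8x. Subtract (−8x)·D = −8x³ − 32x² − 32x. Remainder: −4x² − 9x − 18.
Step 4: lead(−4x² − 9x − 18) ÷ lead(D) = −4x² ÷ x² = −4. Subtract (−4)·D = −4x² − 16x − 16. Remainder: 7x − 2.

R(x) = 7x − 2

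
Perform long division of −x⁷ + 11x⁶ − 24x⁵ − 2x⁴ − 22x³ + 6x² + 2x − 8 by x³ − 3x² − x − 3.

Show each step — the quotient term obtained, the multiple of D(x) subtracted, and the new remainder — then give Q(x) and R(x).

Q(x) = −x⁴ + 8x³ − x² + 1; R(x) = 6x² + 3x − 5

Step 1: lead(−x⁷ + 11x⁶ − 24x⁵ − 2x⁴ − 22x³ + 6x² + 2x − 8) ÷ lead(D) = −x⁷ ÷ x³ = −x⁴. Subtract (−x⁴)·D = −x⁷ + 3x⁶ + x⁵ + 3x⁴. Remainder: 8x⁶ − 25x⁵ − 5x⁴ − 22x³ + 6x² + 2x − 8.
Step 2: lead(8x⁶ − 25x⁵ − 5x⁴ − 22x³ + 6x² + 2x − 8) ÷ lead(D) = 8x⁶ ÷ x³ = 8x³. Subtract (8x³)·D = 8x⁶ − 24x⁵ − 8x⁴ − 24x³. Remainder: −x⁵ + 3x⁴ + 2x³ + 6x² + 2x − 8.
Step 3: lead(−x⁵ + 3x⁴ + 2x³ + 6x² + 2x − 8) ÷ lead(D) = −x⁵ ÷ x³ = −x². Subtract (−x²)·D = −x⁵ + 3x⁴ + x³ + 3x². Remainder: x³ + 3x² + 2x − 8.
Step 4: lead(x³ + 3x² + 2x − 8) ÷ lead(D) = x³ ÷ x³ = 1. Subtract (1)·D = x³ − 3x² − x − 3. Remainder: 6x² + 3x − 5.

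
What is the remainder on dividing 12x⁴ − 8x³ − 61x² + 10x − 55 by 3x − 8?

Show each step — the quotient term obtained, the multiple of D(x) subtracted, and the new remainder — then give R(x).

Step 1: lead(12x⁴ − 8x³ − 61x² + 10x − 55) ÷ lead(D) = 12x⁴ ÷ 3x = 4x³. Subtract (4x³)·D = 12x⁴ − 32x³. Remainder: 24x³ − 61x² + 10x − 55.
Step 2: lead(24x³ − 61x² + 10x − 55) ÷ lead(D) = 24x³ ÷ 3x = 8x². Subtract (8x²)·D = 24x³ − 64x². Remainder: 3x² + 10x − 55.
Step 3: lead(3x² + 10x − 55) ÷ lead(D) = 3x² ÷ 3x = x. Subtract (x)·D = 3x² − 8x. Remainder: 18x − 55.
Step 4: lead(18x − 55) ÷ lead(D) = 18x ÷ 3x = 6. Subtract (6)·D = 18x − 48. Remainder: −7.

R(x) = −7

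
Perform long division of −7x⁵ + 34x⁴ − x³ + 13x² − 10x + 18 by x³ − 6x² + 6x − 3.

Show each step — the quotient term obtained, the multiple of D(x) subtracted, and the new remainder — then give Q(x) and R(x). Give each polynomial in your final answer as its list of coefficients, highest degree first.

Q = [-7, -8, -7]; R = [-2, 8, -3]

Step 1: lead(−7x⁵ + 34x⁴ − x³ + 13x² − 10x + 18) ÷ lead(D) = −7x⁵ ÷ x³ = −7x². Subtract (−7x²)·D = −7x⁵ + 42x⁴ − 42x³ + 21x². Remainder: −8x⁴ + 41x³ − 8x² − 10x + 18.
Step 2: lead(−8x⁴ + 41x³ − 8x² − 10x + 18) ÷ lead(D) = −8x⁴ ÷ x³ = −8x. Subtract (−8x)·D = −8x⁴ + 48x³ − 48x² + 24x. Remainder: −7x³ + 40x² − 34x + 18.
Step 3: lead(−7x³ + 40x² − 34x + 18) ÷ lead(D) = −7x³ ÷ x³ = −7. Subtract (−7)·D = −7x³ + 42x² − 42x + 21. Remainder: −2x² + 8x − 3.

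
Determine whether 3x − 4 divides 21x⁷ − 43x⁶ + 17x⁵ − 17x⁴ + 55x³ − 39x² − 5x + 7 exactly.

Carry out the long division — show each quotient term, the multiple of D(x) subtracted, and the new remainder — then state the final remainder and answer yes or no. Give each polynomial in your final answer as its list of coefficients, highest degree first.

R = [-5], so D(x) is not a factor of P(x). no

Step 1: lead(21x⁷ − 43x⁶ + 17x⁵ − 17x⁴ + 55x³ − 39x² − 5x + 7) ÷ lead(D) = 21x⁷ ÷ 3x = 7x⁶. Subtract (7x⁶)·D = 21x⁷ − 28x⁶. Remainder: −15x⁶ + 17x⁵ − 17x⁴ + 55x³ − 39x² − 5x + 7.
Step 2: lead(−15x⁶ + 17x⁵ − 17x⁴ + 55x³ − 39x² − 5x + 7) ÷ lead(D) = −15x⁶ ÷ 3x = −5x⁵. Subtract (−5x⁵)·D = −15x⁶ + 20x⁵. Remainder: −3x⁵ − 17x⁴ + 55x³ − 39x² − 5x + 7.
Step 3: lead(−3x⁵ − 17x⁴ + 55x³ − 39x² − 5x + 7) ÷ lead(D) = −3x⁵ ÷ 3x = −x⁴. Subtract (−x⁴)·D = −3x⁵ + 4x⁴. Remainder: −21x⁴ + 55x³ − 39x² − 5x + 7.
Step 4: lead(−21x⁴ + 55x³ − 39x² − 5x + 7) ÷ lead(D) = −21x⁴ ÷ 3x = −7x³. Subtract (−7x³)·D = −21x⁴ + 28x³. Remainder: 27x³ − 39x² − 5x + 7.
Step 5: lead(27x³ − 39x² − 5x + 7) ÷ lead(D) = 27x³ ÷ 3x = 9x². Subtract (9x²)·D = 27x³ − 36x². Remainder: −3x² − 5x + 7.
Step 6: lead(−3x² − 5x + 7) ÷ lead(D) = −3x² ÷ 3x = −x. Subtract (−x)·D = −3x² + 4x. Remainder: −9x + 7.
Step 7: lead(−9x + 7) ÷ lead(D) = −9x ÷ 3x = −3. Subtract (−3)·D = −9x + 12. Remainder: −5.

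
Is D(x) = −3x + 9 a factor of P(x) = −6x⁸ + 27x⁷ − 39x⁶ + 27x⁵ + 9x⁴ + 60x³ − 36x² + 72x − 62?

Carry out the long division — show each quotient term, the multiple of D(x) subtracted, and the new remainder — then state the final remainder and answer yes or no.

Step 1: lead(−6x⁸ + 27x⁷ − 39x⁶ + 27x⁵ + 9x⁴ + 60x³ − 36x² + 72x − 62) ÷ lead(D) = −6x⁸ ÷ −3x = 2x⁷. Subtract (2x⁷)·D = −6x⁸ + 18x⁷. Remainder: 9x⁷ − 39x⁶ + 27x⁵ + 9x⁴ + 60x³ − 36x² + 72x − 62.
Step 2: lead(9x⁷ − 39x⁶ + 27x⁵ + 9x⁴ + 60x³ − 36x² + 72x − 62) ÷ lead(D) = 9x⁷ ÷ −3x = −3x⁶. Subtract (−3x⁶)·D = 9x⁷ − 27x⁶. Remainder: −12x⁶ + 27x⁵ + 9x⁴ + 60x³ − 36x² + 72x − 62.
Step 3: lead(−12x⁶ + 27x⁵ + 9x⁴ + 60x³ − 36x² + 72x − 62) ÷ lead(D) = −12x⁶ ÷ −3x = 4x⁵. Subtract (4x⁵)·D = −12x⁶ + 36x⁵. Remainder: −9x⁵ + 9x⁴ + 60x³ − 36x² + 72x − 62.
Step 4: lead(−9x⁵ + 9x⁴ + 60x³ − 36x² + 72x − 62) ÷ lead(D) = −9x⁵ ÷ −3x = 3x⁴. Subtract (3x⁴)·D = −9x⁵ + 27x⁴. Remainder: −18x⁴ + 60x³ − 36x² + 72x − 62.
Step 5: lead(−18x⁴ + 60x³ − 36x² + 72x − 62) ÷ lead(D) = −18x⁴ ÷ −3x = 6x³. Subtract (6x³)·D = −18x⁴ + 54x³. Remainder: 6x³ − 36x² + 72x − 62.
Step 6: lead(6x³ − 36x² + 72x − 62) ÷ lead(D) = 6x³ ÷ −3x = −2x². Subtract (−2x²)·D = 6x³ − 18x². Remainder: −18x² + 72x − 62.
Step 7: lead(−18x² + 72x − 62) ÷ lead(D) = −18x² ÷ −3x = 6x. Subtract (6x)·D = −18x² + 54x. Remainder: 18x − 62.
Step 8: lead(18x − 62) ÷ lead(D) = 18x ÷ −3x = −6. Subtract (−6)·D = 18x − 54. Remainder: −8.

R(x) = −8, so D(x) is not a factor of P(x). no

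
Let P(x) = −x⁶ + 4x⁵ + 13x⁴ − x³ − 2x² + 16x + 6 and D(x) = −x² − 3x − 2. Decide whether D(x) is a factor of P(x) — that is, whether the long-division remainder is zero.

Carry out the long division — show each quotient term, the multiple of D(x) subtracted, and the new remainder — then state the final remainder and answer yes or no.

R(x) = 7x + 4, so D(x) is not a factor of P(x). no

Step 1: lead(−x⁶ + 4x⁵ + 13x⁴ − x³ − 2x² + 16x + 6) ÷ lead(D) = −x⁶ ÷ −x² = x⁴. Subtract (x⁴)·D = −x⁶ − 3x⁵ − 2x⁴. Remainder: 7x⁵ + 15x⁴ − x³ − 2x² + 16x + 6.
Step 2: lead(7x⁵ + 15x⁴ − x³ − 2x² + 16x + 6) ÷ lead(D) = 7x⁵ ÷ −x² = −7x³. Subtract (−7x³)·D = 7x⁵ + 21x⁴ + 14x³. Remainder: −6x⁴ − 15x³ − 2x² + 16x + 6.
Step 3: lead(−6x⁴ − 15x³ − 2x² + 16x + 6) ÷ lead(D) = −6x⁴ ÷ −x² = 6x². Subtract (6x²)·D = −6x⁴ − 18x³ − 12x². Remainder: 3x³ + 10x² + 16x + 6.
Step 4: lead(3x³ + 10x² + 16x + 6) ÷ lead(D) = 3x³ ÷ −x² = −3x. Subtract (−3x)·D = 3x³ + 9x² + 6x. Remainder: x² + 10x + 6.
Step 5: lead(x² + 10x + 6) ÷ lead(D) = x² ÷ −x² = −1. Subtract (−1)·D = x² + 3x + 2. Remainder: 7x + 4.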